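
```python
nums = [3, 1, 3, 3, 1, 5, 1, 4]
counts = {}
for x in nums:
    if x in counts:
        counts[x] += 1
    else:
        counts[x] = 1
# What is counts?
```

Initial: counts = {}, nums = [3, 1, 3, 3, 1, 5, 1, 4]
See 3: counts = {3: 1}
See 1: counts = {3: 1, 1: 1}
See 3: counts = {3: 2, 1: 1}
See 3: counts = {3: 3, 1: 1}
See 1: counts = {3: 3, 1: 2}
See 5: counts = {3: 3, 1: 2, 5: 1}
See 1: counts = {3: 3, 1: 3, 5: 1}
See 4: counts = {3: 3, 1: 3, 5: 1, 4: 1}

{3: 3, 1: 3, 5: 1, 4: 1}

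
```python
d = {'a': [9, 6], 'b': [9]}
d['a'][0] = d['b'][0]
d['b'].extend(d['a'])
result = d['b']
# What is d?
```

After line 1: d = {'a': [9, 6], 'b': [9]}
After line 2 (a[0] = b[0] = 9): d = {'a': [9, 6], 'b': [9]}
After line 3 (b.extend(a) appends [9, 6]): d = {'a': [9, 6], 'b': [9, 9, 6]}
After line 4: result = d['b'] = [9, 9, 6]

{'a': [9, 6], 'b': [9, 9, 6]}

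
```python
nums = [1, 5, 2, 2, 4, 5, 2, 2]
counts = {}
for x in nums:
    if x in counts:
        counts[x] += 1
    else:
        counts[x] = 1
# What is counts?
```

Initial: counts = {}, nums = [1, 5, 2, 2, 4, 5, 2, 2]
See 1: counts = {1: 1}
See 5: counts = {1: 1, 5: 1}
See 2: counts = {1: 1, 5: 1, 2: 1}
See 2: counts = {1: 1, 5: 1, 2: 2}
See 4: counts = {1: 1, 5: 1, 2: 2, 4: 1}
See 5: counts = {1: 1, 5: 2, 2: 2, 4: 1}
See 2: counts = {1: 1, 5: 2, 2: 3, 4: 1}
See 2: counts = {1: 1, 5: 2, 2: 4, 4: 1}

{1: 1, 5: 2, 2: 4, 4: 1}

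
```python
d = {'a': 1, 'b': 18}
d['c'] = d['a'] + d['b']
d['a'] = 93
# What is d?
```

After line 1: d = {'a': 1, 'b': 18}
After line 2 (d['c'] = 1 + 18): d = {'a': 1, 'b': 18, 'c': 19}
After line 3: d = {'a': 93, 'b': 18, 'c': 19}

{'a': 93, 'b': 18, 'c': 19}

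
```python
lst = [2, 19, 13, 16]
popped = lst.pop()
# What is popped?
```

16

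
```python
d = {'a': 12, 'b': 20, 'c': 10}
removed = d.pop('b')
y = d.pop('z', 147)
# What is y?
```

After line 1: d = {'a': 12, 'b': 20, 'c': 10}
After line 2 (pop 'b' returns 20): d = {'a': 12, 'c': 10}, removed = 20
After line 3 (pop 'z' missing, returns default 147): d = {'a': 12, 'c': 10}, y = 147

147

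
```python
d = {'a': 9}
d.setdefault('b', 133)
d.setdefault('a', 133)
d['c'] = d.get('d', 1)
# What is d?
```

After line 1: d = {'a': 9}
After line 2 (setdefault adds 'b'=133): d = {'a': 9, 'b': 133}
After line 3 (setdefault 'a' no-op, already exists): d = {'a': 9, 'b': 133}
After line 4 (get('d', 1) returns default since 'd' not in d): d = {'a': 9, 'b': 133, 'c': 1}

{'a': 9, 'b': 133, 'c': 1}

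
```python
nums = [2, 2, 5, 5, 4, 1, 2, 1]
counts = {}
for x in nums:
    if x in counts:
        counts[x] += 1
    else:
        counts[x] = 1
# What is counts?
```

Initial: counts = {}, nums = [2, 2, 5, 5, 4, 1, 2, 1]
See 2: counts = {2: 1}
See 2: counts = {2: 2}
See 5: counts = {2: 2, 5: 1}
See 5: counts = {2: 2, 5: 2}
See 4: counts = {2: 2, 5: 2, 4: 1}
See 1: counts = {2: 2, 5: 2, 4: 1, 1: 1}
See 2: counts = {2: 3, 5: 2, 4: 1, 1: 1}
See 1: counts = {2: 3, 5: 2, 4: 1, 1: 2}

{2: 3, 5: 2, 4: 1, 1: 2}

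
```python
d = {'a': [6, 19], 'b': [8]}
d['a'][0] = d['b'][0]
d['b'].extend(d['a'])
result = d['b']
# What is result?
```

After line 1: d = {'a': [6, 19], 'b': [8]}
After line 2 (a[0] = b[0] = 8): d = {'a': [8, 19], 'b': [8]}
After line 3 (b.extend(a) appends [8, 19]): d = {'a': [8, 19], 'b': [8, 8, 19]}
After line 4: result = d['b'] = [8, 8, 19]

[8, 8, 19]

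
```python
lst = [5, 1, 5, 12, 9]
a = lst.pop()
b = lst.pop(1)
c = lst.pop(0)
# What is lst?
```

After line 1: lst = [5, 1, 5, 12, 9]
After line 2 (pop() -> a = 9): lst = [5, 1, 5, 12]
After line 3 (pop(1) -> b = 1): lst = [5, 5, 12]
After line 4 (pop(0) -> c = 5): lst = [5, 12]

[5, 12]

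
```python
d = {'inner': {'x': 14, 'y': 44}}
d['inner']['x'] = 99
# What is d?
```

After line 1: d = {'inner': {'x': 14, 'y': 44}}
After line 2 (inner x overwritten): d = {'inner': {'x': 99, 'y': 44}}

{'inner': {'x': 99, 'y': 44}}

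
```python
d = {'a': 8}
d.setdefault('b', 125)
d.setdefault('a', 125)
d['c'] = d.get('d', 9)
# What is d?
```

After line 1: d = {'a': 8}
After line 2 (setdefault adds 'b'=125): d = {'a': 8, 'b': 125}
After line 3 (setdefault 'a' no-op, already exists): d = {'a': 8, 'b': 125}
After line 4 (get('d', 9) returns default since 'd' not in d): d = {'a': 8, 'b': 125, 'c': 9}

{'a': 8, 'b': 125, 'c': 9}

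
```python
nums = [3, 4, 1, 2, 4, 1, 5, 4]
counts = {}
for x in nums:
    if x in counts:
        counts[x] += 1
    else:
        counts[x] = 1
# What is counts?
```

Initial: counts = {}, nums = [3, 4, 1, 2, 4, 1, 5, 4]
See 3: counts = {3: 1}
See 4: counts = {3: 1, 4: 1}
See 1: counts = {3: 1, 4: 1, 1: 1}
See 2: counts = {3: 1, 4: 1, 1: 1, 2: 1}
See 4: counts = {3: 1, 4: 2, 1: 1, 2: 1}
See 1: counts = {3: 1, 4: 2, 1: 2, 2: 1}
See 5: counts = {3: 1, 4: 2, 1: 2, 2: 1, 5: 1}
See 4: counts = {3: 1, 4: 3, 1: 2, 2: 1, 5: 1}

{3: 1, 4: 3, 1: 2, 2: 1, 5: 1}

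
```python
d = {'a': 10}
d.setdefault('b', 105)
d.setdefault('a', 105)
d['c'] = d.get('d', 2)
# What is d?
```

After line 1: d = {'a': 10}
After line 2 (setdefault adds 'b'=105): d = {'a': 10, 'b': 105}
After line 3 (setdefault 'a' no-op, already exists): d = {'a': 10, 'b': 105}
After line 4 (get('d', 2) returns default since 'd' not in d): d = {'a': 10, 'b': 105, 'c': 2}

{'a': 10, 'b': 105, 'c': 2}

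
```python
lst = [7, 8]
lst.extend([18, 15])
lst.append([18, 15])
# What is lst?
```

After line 1: lst = [7, 8]
After line 2 (extend unpacks [18, 15]): lst = [7, 8, 18, 15]
After line 3 (append adds [18, 15] as single element): lst = [7, 8, 18, 15, [18, 15]]

[7, 8, 18, 15, [18, 15]]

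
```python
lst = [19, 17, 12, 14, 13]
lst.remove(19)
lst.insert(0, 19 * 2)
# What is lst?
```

After line 1: lst = [19, 17, 12, 14, 13]
After line 2 (remove first 19): lst = [17, 12, 14, 13]
After line 3 (insert 38 at index 0): lst = [38, 17, 12, 14, 13]

[38, 17, 12, 14, 13]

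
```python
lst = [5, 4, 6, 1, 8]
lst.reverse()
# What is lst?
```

[8, 1, 6, 4, 5]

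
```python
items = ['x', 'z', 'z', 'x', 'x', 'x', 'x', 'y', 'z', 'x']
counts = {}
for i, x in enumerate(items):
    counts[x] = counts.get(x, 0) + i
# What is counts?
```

Initial: counts = {}, items = ['x', 'z', 'z', 'x', 'x', 'x', 'x', 'y', 'z', 'x']
i=0, x='x': counts = {'x': 0}
i=1, x='z': counts = {'x': 0, 'z': 1}
i=2, x='z': counts = {'x': 0, 'z': 3}
i=3, x='x': counts = {'x': 3, 'z': 3}
i=4, x='x': counts = {'x': 7, 'z': 3}
i=5, x='x': counts = {'x': 12, 'z': 3}
i=6, x='x': counts = {'x': 18, 'z': 3}
i=7, x='y': counts = {'x': 18, 'z': 3, 'y': 7}
i=8, x='z': counts = {'x': 18, 'z': 11, 'y': 7}
i=9, x='x': counts = {'x': 27, 'z': 11, 'y': 7}

{'x': 27, 'z': 11, 'y': 7}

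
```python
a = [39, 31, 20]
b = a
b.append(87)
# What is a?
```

After line 1: a = [39, 31, 20]
After line 2 (b = a is an alias, same object): a = [39, 31, 20], b = [39, 31, 20]
After line 3 (b.append mutates the shared list): a = [39, 31, 20, 87], b = [39, 31, 20, 87]

[39, 31, 20, 87]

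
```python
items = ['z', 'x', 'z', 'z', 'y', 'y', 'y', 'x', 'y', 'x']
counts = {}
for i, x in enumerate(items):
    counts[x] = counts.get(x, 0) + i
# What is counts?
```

Initial: counts = {}, items = ['z', 'x', 'z', 'z', 'y', 'y', 'y', 'x', 'y', 'x']
i=0, x='z': counts = {'z': 0}
i=1, x='x': counts = {'z': 0, 'x': 1}
i=2, x='z': counts = {'z': 2, 'x': 1}
i=3, x='z': counts = {'z': 5, 'x': 1}
i=4, x='y': counts = {'z': 5, 'x': 1, 'y': 4}
i=5, x='y': counts = {'z': 5, 'x': 1, 'y': 9}
i=6, x='y': counts = {'z': 5, 'x': 1, 'y': 15}
i=7, x='x': counts = {'z': 5, 'x': 8, 'y': 15}
i=8, x='y': counts = {'z': 5, 'x': 8, 'y': 23}
i=9, x='x': counts = {'z': 5, 'x': 17, 'y': 23}

{'z': 5, 'x': 17, 'y': 23}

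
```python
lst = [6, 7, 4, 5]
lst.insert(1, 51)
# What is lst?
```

[6, 51, 7, 4, 5]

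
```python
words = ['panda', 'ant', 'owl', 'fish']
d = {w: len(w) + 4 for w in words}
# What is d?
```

{'panda': 9, 'ant': 7, 'owl': 7, 'fish': 8}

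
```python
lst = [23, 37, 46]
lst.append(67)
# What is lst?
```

[23, 37, 46, 67]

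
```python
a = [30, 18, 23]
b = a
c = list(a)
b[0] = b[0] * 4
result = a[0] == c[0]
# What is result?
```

After line 1: a = [30, 18, 23]
After line 2 (b = a, alias): a = [30, 18, 23], b = [30, 18, 23]
After line 3 (c = list(a) is a copy, new object): c = [30, 18, 23]
After line 4 (b[0] = 30 * 4 = 120; mutates shared a/b): a = b = [120, 18, 23], c = [30, 18, 23]
After line 5 (a[0] = 120, c[0] = 30; result = False)

False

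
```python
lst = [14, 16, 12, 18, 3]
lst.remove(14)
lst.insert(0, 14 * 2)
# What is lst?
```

After line 1: lst = [14, 16, 12, 18, 3]
After line 2 (remove first 14): lst = [16, 12, 18, 3]
After line 3 (insert 28 at index 0): lst = [28, 16, 12, 18, 3]

[28, 16, 12, 18, 3]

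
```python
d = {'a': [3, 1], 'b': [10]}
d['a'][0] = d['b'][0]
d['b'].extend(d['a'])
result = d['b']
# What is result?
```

After line 1: d = {'a': [3, 1], 'b': [10]}
After line 2 (a[0] = b[0] = 10): d = {'a': [10, 1], 'b': [10]}
After line 3 (b.extend(a) appends [10, 1]): d = {'a': [10, 1], 'b': [10, 10, 1]}
After line 4: result = d['b'] = [10, 10, 1]

[10, 10, 1]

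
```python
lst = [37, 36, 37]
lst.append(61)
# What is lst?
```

[37, 36, 37, 61]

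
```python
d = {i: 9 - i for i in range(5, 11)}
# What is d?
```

{5: 4, 6: 3, 7: 2, 8: 1, 9: 0, 10: -1}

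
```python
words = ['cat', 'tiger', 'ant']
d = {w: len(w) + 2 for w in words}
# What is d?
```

{'cat': 5, 'tiger': 7, 'ant': 5}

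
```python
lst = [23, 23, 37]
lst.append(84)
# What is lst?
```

[23, 23, 37, 84]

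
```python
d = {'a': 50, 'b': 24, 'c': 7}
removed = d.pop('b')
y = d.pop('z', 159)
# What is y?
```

After line 1: d = {'a': 50, 'b': 24, 'c': 7}
After line 2 (pop 'b' returns 24): d = {'a': 50, 'c': 7}, removed = 24
After line 3 (pop 'z' missing, returns default 159): d = {'a': 50, 'c': 7}, y = 159

159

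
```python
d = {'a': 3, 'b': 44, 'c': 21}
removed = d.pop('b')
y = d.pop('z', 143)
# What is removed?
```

After line 1: d = {'a': 3, 'b': 44, 'c': 21}
After line 2 (pop 'b' returns 44): d = {'a': 3, 'c': 21}, removed = 44
After line 3 (pop 'z' missing, returns default 143): d = {'a': 3, 'c': 21}, y = 143

44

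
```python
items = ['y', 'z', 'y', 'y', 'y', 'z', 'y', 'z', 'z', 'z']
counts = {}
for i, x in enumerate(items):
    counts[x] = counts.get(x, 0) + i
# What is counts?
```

Initial: counts = {}, items = ['y', 'z', 'y', 'y', 'y', 'z', 'y', 'z', 'z', 'z']
i=0, x='y': counts = {'y': 0}
i=1, x='z': counts = {'y': 0, 'z': 1}
i=2, x='y': counts = {'y': 2, 'z': 1}
i=3, x='y': counts = {'y': 5, 'z': 1}
i=4, x='y': counts = {'y': 9, 'z': 1}
i=5, x='z': counts = {'y': 9, 'z': 6}
i=6, x='y': counts = {'y': 15, 'z': 6}
i=7, x='z': counts = {'y': 15, 'z': 13}
i=8, x='z': counts = {'y': 15, 'z': 21}
i=9, x='z': counts = {'y': 15, 'z': 30}

{'y': 15, 'z': 30}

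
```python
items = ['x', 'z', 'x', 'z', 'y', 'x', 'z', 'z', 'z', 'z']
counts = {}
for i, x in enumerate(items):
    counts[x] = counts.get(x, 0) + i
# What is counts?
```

Initial: counts = {}, items = ['x', 'z', 'x', 'z', 'y', 'x', 'z', 'z', 'z', 'z']
i=0, x='x': counts = {'x': 0}
i=1, x='z': counts = {'x': 0, 'z': 1}
i=2, x='x': counts = {'x': 2, 'z': 1}
i=3, x='z': counts = {'x': 2, 'z': 4}
i=4, x='y': counts = {'x': 2, 'z': 4, 'y': 4}
i=5, x='x': counts = {'x': 7, 'z': 4, 'y': 4}
i=6, x='z': counts = {'x': 7, 'z': 10, 'y': 4}
i=7, x='z': counts = {'x': 7, 'z': 17, 'y': 4}
i=8, x='z': counts = {'x': 7, 'z': 25, 'y': 4}
i=9, x='z': counts = {'x': 7, 'z': 34, 'y': 4}

{'x': 7, 'z': 34, 'y': 4}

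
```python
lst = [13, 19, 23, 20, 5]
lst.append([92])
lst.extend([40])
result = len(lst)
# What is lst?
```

After line 1: lst = [13, 19, 23, 20, 5]
After line 2 (append adds [92] as single element): lst = [13, 19, 23, 20, 5, [92]]
After line 3 (extend unpacks [40], adds 40): lst = [13, 19, 23, 20, 5, [92], 40]
After line 4: result = len(lst) = 7

[13, 19, 23, 20, 5, [92], 40]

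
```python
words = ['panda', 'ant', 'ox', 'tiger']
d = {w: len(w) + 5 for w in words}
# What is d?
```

{'panda': 10, 'ant': 8, 'ox': 7, 'tiger': 10}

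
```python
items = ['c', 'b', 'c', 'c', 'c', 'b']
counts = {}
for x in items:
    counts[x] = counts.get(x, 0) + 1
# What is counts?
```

Initial: counts = {}, items = ['c', 'b', 'c', 'c', 'c', 'b']
See 'c': counts = {'c': 1}
See 'b': counts = {'c': 1, 'b': 1}
See 'c': counts = {'c': 2, 'b': 1}
See 'c': counts = {'c': 3, 'b': 1}
See 'c': counts = {'c': 4, 'b': 1}
See 'b': counts = {'c': 4, 'b': 2}

{'c': 4, 'b': 2}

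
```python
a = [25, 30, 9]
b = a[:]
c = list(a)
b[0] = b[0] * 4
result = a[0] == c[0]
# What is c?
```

After line 1: a = [25, 30, 9]
After line 2 (b = a[:], copy): a = [25, 30, 9], b = [25, 30, 9]
After line 3 (c = list(a) is a copy, new object): c = [25, 30, 9]
After line 4 (b[0] = 25 * 4 = 100; only b mutates (copy)): a = [25, 30, 9], b = [100, 30, 9], c = [25, 30, 9]
After line 5 (a[0] = 25, c[0] = 25; result = True)

[25, 30, 9]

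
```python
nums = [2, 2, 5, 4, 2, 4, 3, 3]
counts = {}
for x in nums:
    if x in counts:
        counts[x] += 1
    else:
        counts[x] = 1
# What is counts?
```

Initial: counts = {}, nums = [2, 2, 5, 4, 2, 4, 3, 3]
See 2: counts = {2: 1}
See 2: counts = {2: 2}
See 5: counts = {2: 2, 5: 1}
See 4: counts = {2: 2, 5: 1, 4: 1}
See 2: counts = {2: 3, 5: 1, 4: 1}
See 4: counts = {2: 3, 5: 1, 4: 2}
See 3: counts = {2: 3, 5: 1, 4: 2, 3: 1}
See 3: counts = {2: 3, 5: 1, 4: 2, 3: 2}

{2: 3, 5: 1, 4: 2, 3: 2}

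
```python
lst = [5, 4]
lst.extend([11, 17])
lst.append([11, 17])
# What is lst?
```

After line 1: lst = [5, 4]
After line 2 (extend unpacks [11, 17]): lst = [5, 4, 11, 17]
After line 3 (append adds [11, 17] as single element): lst = [5, 4, 11, 17, [11, 17]]

[5, 4, 11, 17, [11, 17]]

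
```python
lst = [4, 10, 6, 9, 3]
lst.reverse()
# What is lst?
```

[3, 9, 6, 10, 4]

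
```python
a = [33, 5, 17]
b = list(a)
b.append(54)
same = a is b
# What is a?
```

After line 1: a = [33, 5, 17]
After line 2 (b = list(a) is a shallow copy, new object): a = [33, 5, 17], b = [33, 5, 17]
After line 3 (append only mutates b): a = [33, 5, 17], b = [33, 5, 17, 54]
After line 4 (same = a is b; different objects -> False): same = False

[33, 5, 17]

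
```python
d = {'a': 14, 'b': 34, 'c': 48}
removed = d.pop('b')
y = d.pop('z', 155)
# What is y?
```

After line 1: d = {'a': 14, 'b': 34, 'c': 48}
After line 2 (pop 'b' returns 34): d = {'a': 14, 'c': 48}, removed = 34
After line 3 (pop 'z' missing, returns default 155): d = {'a': 14, 'c': 48}, y = 155

155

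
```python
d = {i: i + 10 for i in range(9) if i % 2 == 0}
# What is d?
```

{0: 10, 2: 12, 4: 14, 6: 16, 8: 18}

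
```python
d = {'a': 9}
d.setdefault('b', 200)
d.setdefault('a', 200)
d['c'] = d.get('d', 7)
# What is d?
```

After line 1: d = {'a': 9}
After line 2 (setdefault adds 'b'=200): d = {'a': 9, 'b': 200}
After line 3 (setdefault 'a' no-op, already exists): d = {'a': 9, 'b': 200}
After line 4 (get('d', 7) returns default since 'd' not in d): d = {'a': 9, 'b': 200, 'c': 7}

{'a': 9, 'b': 200, 'c': 7}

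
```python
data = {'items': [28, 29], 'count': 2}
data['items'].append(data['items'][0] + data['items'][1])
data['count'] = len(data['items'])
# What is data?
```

After line 1: data = {'items': [28, 29], 'count': 2}
After line 2 (append 28 + 29 = 57): data = {'items': [28, 29, 57], 'count': 2}
After line 3 (count = len(items) = 3): data = {'items': [28, 29, 57], 'count': 3}

{'items': [28, 29, 57], 'count': 3}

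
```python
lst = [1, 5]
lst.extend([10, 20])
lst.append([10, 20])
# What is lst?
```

After line 1: lst = [1, 5]
After line 2 (extend unpacks [10, 20]): lst = [1, 5, 10, 20]
After line 3 (append adds [10, 20] as single element): lst = [1, 5, 10, 20, [10, 20]]

[1, 5, 10, 20, [10, 20]]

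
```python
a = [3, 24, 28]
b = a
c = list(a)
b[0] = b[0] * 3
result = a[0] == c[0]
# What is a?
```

After line 1: a = [3, 24, 28]
After line 2 (b = a, alias): a = [3, 24, 28], b = [3, 24, 28]
After line 3 (c = list(a) is a copy, new object): c = [3, 24, 28]
After line 4 (b[0] = 3 * 3 = 9; mutates shared a/b): a = b = [9, 24, 28], c = [3, 24, 28]
After line 5 (a[0] = 9, c[0] = 3; result = False)

[9, 24, 28]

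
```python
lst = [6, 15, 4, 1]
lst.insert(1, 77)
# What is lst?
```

[6, 77, 15, 4, 1]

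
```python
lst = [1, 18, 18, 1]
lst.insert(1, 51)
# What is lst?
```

[1, 51, 18, 18, 1]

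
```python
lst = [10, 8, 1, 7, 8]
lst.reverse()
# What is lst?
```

[8, 7, 1, 8, 10]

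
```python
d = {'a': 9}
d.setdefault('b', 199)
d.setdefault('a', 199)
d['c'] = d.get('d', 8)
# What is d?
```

After line 1: d = {'a': 9}
After line 2 (setdefault adds 'b'=199): d = {'a': 9, 'b': 199}
After line 3 (setdefault 'a' no-op, already exists): d = {'a': 9, 'b': 199}
After line 4 (get('d', 8) returns default since 'd' not in d): d = {'a': 9, 'b': 199, 'c': 8}

{'a': 9, 'b': 199, 'c': 8}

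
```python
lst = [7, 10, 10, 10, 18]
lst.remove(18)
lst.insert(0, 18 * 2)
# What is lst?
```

After line 1: lst = [7, 10, 10, 10, 18]
After line 2 (remove first 18): lst = [7, 10, 10, 10]
After line 3 (insert 36 at index 0): lst = [36, 7, 10, 10, 10]

[36, 7, 10, 10, 10]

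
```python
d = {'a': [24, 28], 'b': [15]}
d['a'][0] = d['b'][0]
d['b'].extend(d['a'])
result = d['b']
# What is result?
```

After line 1: d = {'a': [24, 28], 'b': [15]}
After line 2 (a[0] = b[0] = 15): d = {'a': [15, 28], 'b': [15]}
After line 3 (b.extend(a) appends [15, 28]): d = {'a': [15, 28], 'b': [15, 15, 28]}
After line 4: result = d['b'] = [15, 15, 28]

[15, 15, 28]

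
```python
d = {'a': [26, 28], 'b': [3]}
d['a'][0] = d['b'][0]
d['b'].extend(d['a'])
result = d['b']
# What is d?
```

After line 1: d = {'a': [26, 28], 'b': [3]}
After line 2 (a[0] = b[0] = 3): d = {'a': [3, 28], 'b': [3]}
After line 3 (b.extend(a) appends [3, 28]): d = {'a': [3, 28], 'b': [3, 3, 28]}
After line 4: result = d['b'] = [3, 3, 28]

{'a': [3, 28], 'b': [3, 3, 28]}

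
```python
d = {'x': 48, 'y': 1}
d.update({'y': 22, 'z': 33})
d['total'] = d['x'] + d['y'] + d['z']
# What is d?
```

After line 1: d = {'x': 48, 'y': 1}
After line 2 (y overwritten, z added): d = {'x': 48, 'y': 22, 'z': 33}
After line 3 (total = 48 + 22 + 33 = 103): d = {'x': 48, 'y': 22, 'z': 33, 'total': 103}

{'x': 48, 'y': 22, 'z': 33, 'total': 103}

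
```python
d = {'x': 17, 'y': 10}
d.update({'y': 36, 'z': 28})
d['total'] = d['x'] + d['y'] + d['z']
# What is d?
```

After line 1: d = {'x': 17, 'y': 10}
After line 2 (y overwritten, z added): d = {'x': 17, 'y': 36, 'z': 28}
After line 3 (total = 17 + 36 + 28 = 81): d = {'x': 17, 'y': 36, 'z': 28, 'total': 81}

{'x': 17, 'y': 36, 'z': 28, 'total': 81}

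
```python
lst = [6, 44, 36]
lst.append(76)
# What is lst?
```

[6, 44, 36, 76]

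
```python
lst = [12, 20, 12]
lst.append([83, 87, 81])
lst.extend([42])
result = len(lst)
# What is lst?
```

After line 1: lst = [12, 20, 12]
After line 2 (append adds [83, 87, 81] as single element): lst = [12, 20, 12, [83, 87, 81]]
After line 3 (extend unpacks [42], adds 42): lst = [12, 20, 12, [83, 87, 81], 42]
After line 4: result = len(lst) = 5

[12, 20, 12, [83, 87, 81], 42]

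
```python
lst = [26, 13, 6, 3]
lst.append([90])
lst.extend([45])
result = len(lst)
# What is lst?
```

After line 1: lst = [26, 13, 6, 3]
After line 2 (append adds [90] as single element): lst = [26, 13, 6, 3, [90]]
After line 3 (extend unpacks [45], adds 45): lst = [26, 13, 6, 3, [90], 45]
After line 4: result = len(lst) = 6

[26, 13, 6, 3, [90], 45]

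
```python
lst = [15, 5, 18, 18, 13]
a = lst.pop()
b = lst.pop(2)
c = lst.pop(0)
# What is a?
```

After line 1: lst = [15, 5, 18, 18, 13]
After line 2 (pop() -> a = 13): lst = [15, 5, 18, 18]
After line 3 (pop(2) -> b = 18): lst = [15, 5, 18]
After line 4 (pop(0) -> c = 15): lst = [5, 18]

13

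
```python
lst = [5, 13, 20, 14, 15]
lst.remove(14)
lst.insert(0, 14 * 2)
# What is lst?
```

After line 1: lst = [5, 13, 20, 14, 15]
After line 2 (remove first 14): lst = [5, 13, 20, 15]
After line 3 (insert 28 at index 0): lst = [28, 5, 13, 20, 15]

[28, 5, 13, 20, 15]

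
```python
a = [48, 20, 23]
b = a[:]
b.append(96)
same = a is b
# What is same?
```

After line 1: a = [48, 20, 23]
After line 2 (b = a[:] is a shallow copy, new object): a = [48, 20, 23], b = [48, 20, 23]
After line 3 (append only mutates b): a = [48, 20, 23], b = [48, 20, 23, 96]
After line 4 (same = a is b; different objects -> False): same = False

False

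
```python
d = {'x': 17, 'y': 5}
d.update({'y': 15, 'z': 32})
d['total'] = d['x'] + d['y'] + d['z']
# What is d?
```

After line 1: d = {'x': 17, 'y': 5}
After line 2 (y overwritten, z added): d = {'x': 17, 'y': 15, 'z': 32}
After line 3 (total = 17 + 15 + 32 = 64): d = {'x': 17, 'y': 15, 'z': 32, 'total': 64}

{'x': 17, 'y': 15, 'z': 32, 'total': 64}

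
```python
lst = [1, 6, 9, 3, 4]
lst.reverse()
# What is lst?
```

[4, 3, 9, 6, 1]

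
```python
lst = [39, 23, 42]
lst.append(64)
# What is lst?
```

[39, 23, 42, 64]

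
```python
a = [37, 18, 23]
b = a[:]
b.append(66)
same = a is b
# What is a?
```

After line 1: a = [37, 18, 23]
After line 2 (b = a[:] is a shallow copy, new object): a = [37, 18, 23], b = [37, 18, 23]
After line 3 (append only mutates b): a = [37, 18, 23], b = [37, 18, 23, 66]
After line 4 (same = a is b; different objects -> False): same = False

[37, 18, 23]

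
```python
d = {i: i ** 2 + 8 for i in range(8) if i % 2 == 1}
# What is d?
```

{1: 9, 3: 17, 5: 33, 7: 57}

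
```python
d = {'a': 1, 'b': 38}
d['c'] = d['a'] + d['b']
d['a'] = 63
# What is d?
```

After line 1: d = {'a': 1, 'b': 38}
After line 2 (d['c'] = 1 + 38): d = {'a': 1, 'b': 38, 'c': 39}
After line 3: d = {'a': 63, 'b': 38, 'c': 39}

{'a': 63, 'b': 38, 'c': 39}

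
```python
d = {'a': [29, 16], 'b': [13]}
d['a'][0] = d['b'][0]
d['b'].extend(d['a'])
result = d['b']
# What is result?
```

After line 1: d = {'a': [29, 16], 'b': [13]}
After line 2 (a[0] = b[0] = 13): d = {'a': [13, 16], 'b': [13]}
After line 3 (b.extend(a) appends [13, 16]): d = {'a': [13, 16], 'b': [13, 13, 16]}
After line 4: result = d['b'] = [13, 13, 16]

[13, 13, 16]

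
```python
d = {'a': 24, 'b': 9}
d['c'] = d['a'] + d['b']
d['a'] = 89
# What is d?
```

After line 1: d = {'a': 24, 'b': 9}
After line 2 (d['c'] = 24 + 9): d = {'a': 24, 'b': 9, 'c': 33}
After line 3: d = {'a': 89, 'b': 9, 'c': 33}

{'a': 89, 'b': 9, 'c': 33}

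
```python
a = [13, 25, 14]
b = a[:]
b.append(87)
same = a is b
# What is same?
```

After line 1: a = [13, 25, 14]
After line 2 (b = a[:] is a shallow copy, new object): a = [13, 25, 14], b = [13, 25, 14]
After line 3 (append only mutates b): a = [13, 25, 14], b = [13, 25, 14, 87]
After line 4 (same = a is b; different objects -> False): same = False

False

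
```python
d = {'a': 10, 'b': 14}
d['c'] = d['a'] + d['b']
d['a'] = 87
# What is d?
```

After line 1: d = {'a': 10, 'b': 14}
After line 2 (d['c'] = 10 + 14): d = {'a': 10, 'b': 14, 'c': 24}
After line 3: d = {'a': 87, 'b': 14, 'c': 24}

{'a': 87, 'b': 14, 'c': 24}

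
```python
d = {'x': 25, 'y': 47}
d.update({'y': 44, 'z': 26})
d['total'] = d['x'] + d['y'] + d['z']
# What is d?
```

After line 1: d = {'x': 25, 'y': 47}
After line 2 (y overwritten, z added): d = {'x': 25, 'y': 44, 'z': 26}
After line 3 (total = 25 + 44 + 26 = 95): d = {'x': 25, 'y': 44, 'z': 26, 'total': 95}

{'x': 25, 'y': 44, 'z': 26, 'total': 95}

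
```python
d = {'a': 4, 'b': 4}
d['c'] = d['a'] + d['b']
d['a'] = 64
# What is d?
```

After line 1: d = {'a': 4, 'b': 4}
After line 2 (d['c'] = 4 + 4): d = {'a': 4, 'b': 4, 'c': 8}
After line 3: d = {'a': 64, 'b': 4, 'c': 8}

{'a': 64, 'b': 4, 'c': 8}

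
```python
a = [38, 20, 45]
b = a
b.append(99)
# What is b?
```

After line 1: a = [38, 20, 45]
After line 2 (b = a is an alias, same object): a = [38, 20, 45], b = [38, 20, 45]
After line 3 (b.append mutates the shared list): a = [38, 20, 45, 99], b = [38, 20, 45, 99]

[38, 20, 45, 99]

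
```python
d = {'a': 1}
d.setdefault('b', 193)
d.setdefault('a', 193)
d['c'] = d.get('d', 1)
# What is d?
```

After line 1: d = {'a': 1}
After line 2 (setdefault adds 'b'=193): d = {'a': 1, 'b': 193}
After line 3 (setdefault 'a' no-op, already exists): d = {'a': 1, 'b': 193}
After line 4 (get('d', 1) returns default since 'd' not in d): d = {'a': 1, 'b': 193, 'c': 1}

{'a': 1, 'b': 193, 'c': 1}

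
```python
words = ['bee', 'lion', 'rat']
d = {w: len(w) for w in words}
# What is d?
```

{'bee': 3, 'lion': 4, 'rat': 3}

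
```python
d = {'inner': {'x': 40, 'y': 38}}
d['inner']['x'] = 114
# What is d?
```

After line 1: d = {'inner': {'x': 40, 'y': 38}}
After line 2 (inner x overwritten): d = {'inner': {'x': 114, 'y': 38}}

{'inner': {'x': 114, 'y': 38}}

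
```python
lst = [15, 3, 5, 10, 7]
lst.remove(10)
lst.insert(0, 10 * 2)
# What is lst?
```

After line 1: lst = [15, 3, 5, 10, 7]
After line 2 (remove first 10): lst = [15, 3, 5, 7]
After line 3 (insert 20 at index 0): lst = [20, 15, 3, 5, 7]

[20, 15, 3, 5, 7]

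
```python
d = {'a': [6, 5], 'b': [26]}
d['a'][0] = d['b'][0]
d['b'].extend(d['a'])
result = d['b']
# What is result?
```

After line 1: d = {'a': [6, 5], 'b': [26]}
After line 2 (a[0] = b[0] = 26): d = {'a': [26, 5], 'b': [26]}
After line 3 (b.extend(a) appends [26, 5]): d = {'a': [26, 5], 'b': [26, 26, 5]}
After line 4: result = d['b'] = [26, 26, 5]

[26, 26, 5]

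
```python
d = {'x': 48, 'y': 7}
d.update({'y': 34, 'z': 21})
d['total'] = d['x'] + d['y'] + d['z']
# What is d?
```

After line 1: d = {'x': 48, 'y': 7}
After line 2 (y overwritten, z added): d = {'x': 48, 'y': 34, 'z': 21}
After line 3 (total = 48 + 34 + 21 = 103): d = {'x': 48, 'y': 34, 'z': 21, 'total': 103}

{'x': 48, 'y': 34, 'z': 21, 'total': 103}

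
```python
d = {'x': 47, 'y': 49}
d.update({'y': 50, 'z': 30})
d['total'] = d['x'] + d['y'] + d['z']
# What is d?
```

After line 1: d = {'x': 47, 'y': 49}
After line 2 (y overwritten, z added): d = {'x': 47, 'y': 50, 'z': 30}
After line 3 (total = 47 + 50 + 30 = 127): d = {'x': 47, 'y': 50, 'z': 30, 'total': 127}

{'x': 47, 'y': 50, 'z': 30, 'total': 127}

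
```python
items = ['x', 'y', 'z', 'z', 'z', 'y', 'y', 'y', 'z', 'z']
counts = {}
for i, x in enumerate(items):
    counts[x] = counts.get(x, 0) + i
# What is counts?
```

Initial: counts = {}, items = ['x', 'y', 'z', 'z', 'z', 'y', 'y', 'y', 'z', 'z']
i=0, x='x': counts = {'x': 0}
i=1, x='y': counts = {'x': 0, 'y': 1}
i=2, x='z': counts = {'x': 0, 'y': 1, 'z': 2}
i=3, x='z': counts = {'x': 0, 'y': 1, 'z': 5}
i=4, x='z': counts = {'x': 0, 'y': 1, 'z': 9}
i=5, x='y': counts = {'x': 0, 'y': 6, 'z': 9}
i=6, x='y': counts = {'x': 0, 'y': 12, 'z': 9}
i=7, x='y': counts = {'x': 0, 'y': 19, 'z': 9}
i=8, x='z': counts = {'x': 0, 'y': 19, 'z': 17}
i=9, x='z': counts = {'x': 0, 'y': 19, 'z': 26}

{'x': 0, 'y': 19, 'z': 26}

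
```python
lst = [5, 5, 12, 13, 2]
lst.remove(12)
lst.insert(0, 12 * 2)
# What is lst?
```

After line 1: lst = [5, 5, 12, 13, 2]
After line 2 (remove first 12): lst = [5, 5, 13, 2]
After line 3 (insert 24 at index 0): lst = [24, 5, 5, 13, 2]

[24, 5, 5, 13, 2]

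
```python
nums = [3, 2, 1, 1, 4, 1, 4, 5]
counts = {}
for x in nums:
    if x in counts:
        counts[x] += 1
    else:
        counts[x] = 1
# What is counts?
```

Initial: counts = {}, nums = [3, 2, 1, 1, 4, 1, 4, 5]
See 3: counts = {3: 1}
See 2: counts = {3: 1, 2: 1}
See 1: counts = {3: 1, 2: 1, 1: 1}
See 1: counts = {3: 1, 2: 1, 1: 2}
See 4: counts = {3: 1, 2: 1, 1: 2, 4: 1}
See 1: counts = {3: 1, 2: 1, 1: 3, 4: 1}
See 4: counts = {3: 1, 2: 1, 1: 3, 4: 2}
See 5: counts = {3: 1, 2: 1, 1: 3, 4: 2, 5: 1}

{3: 1, 2: 1, 1: 3, 4: 2, 5: 1}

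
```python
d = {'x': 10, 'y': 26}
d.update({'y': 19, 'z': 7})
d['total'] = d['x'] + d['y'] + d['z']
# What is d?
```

After line 1: d = {'x': 10, 'y': 26}
After line 2 (y overwritten, z added): d = {'x': 10, 'y': 19, 'z': 7}
After line 3 (total = 10 + 19 + 7 = 36): d = {'x': 10, 'y': 19, 'z': 7, 'total': 36}

{'x': 10, 'y': 19, 'z': 7, 'total': 36}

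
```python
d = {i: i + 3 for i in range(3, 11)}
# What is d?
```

{3: 6, 4: 7, 5: 8, 6: 9, 7: 10, 8: 11, 9: 12, 10: 13}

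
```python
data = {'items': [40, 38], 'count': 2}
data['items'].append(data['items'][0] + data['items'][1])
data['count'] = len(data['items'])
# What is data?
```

After line 1: data = {'items': [40, 38], 'count': 2}
After line 2 (append 40 + 38 = 78): data = {'items': [40, 38, 78], 'count': 2}
After line 3 (count = len(items) = 3): data = {'items': [40, 38, 78], 'count': 3}

{'items': [40, 38, 78], 'count': 3}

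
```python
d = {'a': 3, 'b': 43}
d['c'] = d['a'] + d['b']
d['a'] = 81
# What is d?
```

After line 1: d = {'a': 3, 'b': 43}
After line 2 (d['c'] = 3 + 43): d = {'a': 3, 'b': 43, 'c': 46}
After line 3: d = {'a': 81, 'b': 43, 'c': 46}

{'a': 81, 'b': 43, 'c': 46}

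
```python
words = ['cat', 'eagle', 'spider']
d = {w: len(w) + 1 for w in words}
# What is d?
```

{'cat': 4, 'eagle': 6, 'spider': 7}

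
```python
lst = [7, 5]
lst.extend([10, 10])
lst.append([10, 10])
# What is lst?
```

After line 1: lst = [7, 5]
After line 2 (extend unpacks [10, 10]): lst = [7, 5, 10, 10]
After line 3 (append adds [10, 10] as single element): lst = [7, 5, 10, 10, [10, 10]]

[7, 5, 10, 10, [10, 10]]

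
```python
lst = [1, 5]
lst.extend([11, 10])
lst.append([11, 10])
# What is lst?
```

After line 1: lst = [1, 5]
After line 2 (extend unpacks [11, 10]): lst = [1, 5, 11, 10]
After line 3 (append adds [11, 10] as single element): lst = [1, 5, 11, 10, [11, 10]]

[1, 5, 11, 10, [11, 10]]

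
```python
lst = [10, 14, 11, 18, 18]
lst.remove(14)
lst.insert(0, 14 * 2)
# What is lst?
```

After line 1: lst = [10, 14, 11, 18, 18]
After line 2 (remove first 14): lst = [10, 11, 18, 18]
After line 3 (insert 28 at index 0): lst = [28, 10, 11, 18, 18]

[28, 10, 11, 18, 18]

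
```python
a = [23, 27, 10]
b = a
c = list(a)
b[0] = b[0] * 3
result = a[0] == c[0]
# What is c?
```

After line 1: a = [23, 27, 10]
After line 2 (b = a, alias): a = [23, 27, 10], b = [23, 27, 10]
After line 3 (c = list(a) is a copy, new object): c = [23, 27, 10]
After line 4 (b[0] = 23 * 3 = 69; mutates shared a/b): a = b = [69, 27, 10], c = [23, 27, 10]
After line 5 (a[0] = 69, c[0] = 23; result = False)

[23, 27, 10]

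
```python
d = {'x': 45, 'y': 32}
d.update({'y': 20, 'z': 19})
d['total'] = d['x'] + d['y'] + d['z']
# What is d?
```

After line 1: d = {'x': 45, 'y': 32}
After line 2 (y overwritten, z added): d = {'x': 45, 'y': 20, 'z': 19}
After line 3 (total = 45 + 20 + 19 = 84): d = {'x': 45, 'y': 20, 'z': 19, 'total': 84}

{'x': 45, 'y': 20, 'z': 19, 'total': 84}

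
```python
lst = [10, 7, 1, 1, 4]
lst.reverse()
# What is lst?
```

[4, 1, 1, 7, 10]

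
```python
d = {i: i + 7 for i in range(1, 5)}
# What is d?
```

{1: 8, 2: 9, 3: 10, 4: 11}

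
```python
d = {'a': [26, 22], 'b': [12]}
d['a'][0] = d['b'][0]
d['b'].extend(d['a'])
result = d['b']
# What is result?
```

After line 1: d = {'a': [26, 22], 'b': [12]}
After line 2 (a[0] = b[0] = 12): d = {'a': [12, 22], 'b': [12]}
After line 3 (b.extend(a) appends [12, 22]): d = {'a': [12, 22], 'b': [12, 12, 22]}
After line 4: result = d['b'] = [12, 12, 22]

[12, 12, 22]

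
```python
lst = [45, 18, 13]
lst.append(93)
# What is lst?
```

[45, 18, 13, 93]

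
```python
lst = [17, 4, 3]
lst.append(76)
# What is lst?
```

[17, 4, 3, 76]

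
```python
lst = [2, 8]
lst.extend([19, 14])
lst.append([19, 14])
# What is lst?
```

After line 1: lst = [2, 8]
After line 2 (extend unpacks [19, 14]): lst = [2, 8, 19, 14]
After line 3 (append adds [19, 14] as single element): lst = [2, 8, 19, 14, [19, 14]]

[2, 8, 19, 14, [19, 14]]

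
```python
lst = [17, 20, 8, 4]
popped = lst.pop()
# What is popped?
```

4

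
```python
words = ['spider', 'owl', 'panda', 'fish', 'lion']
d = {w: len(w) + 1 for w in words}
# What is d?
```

{'spider': 7, 'owl': 4, 'panda': 6, 'fish': 5, 'lion': 5}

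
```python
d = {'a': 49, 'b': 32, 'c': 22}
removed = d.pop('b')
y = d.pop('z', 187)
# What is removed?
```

After line 1: d = {'a': 49, 'b': 32, 'c': 22}
After line 2 (pop 'b' returns 32): d = {'a': 49, 'c': 22}, removed = 32
After line 3 (pop 'z' missing, returns default 187): d = {'a': 49, 'c': 22}, y = 187

32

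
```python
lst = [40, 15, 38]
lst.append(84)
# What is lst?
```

[40, 15, 38, 84]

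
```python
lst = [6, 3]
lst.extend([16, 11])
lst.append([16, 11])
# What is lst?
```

After line 1: lst = [6, 3]
After line 2 (extend unpacks [16, 11]): lst = [6, 3, 16, 11]
After line 3 (append adds [16, 11] as single element): lst = [6, 3, 16, 11, [16, 11]]

[6, 3, 16, 11, [16, 11]]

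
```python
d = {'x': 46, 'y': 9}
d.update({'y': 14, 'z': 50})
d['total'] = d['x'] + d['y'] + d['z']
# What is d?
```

After line 1: d = {'x': 46, 'y': 9}
After line 2 (y overwritten, z added): d = {'x': 46, 'y': 14, 'z': 50}
After line 3 (total = 46 + 14 + 50 = 110): d = {'x': 46, 'y': 14, 'z': 50, 'total': 110}

{'x': 46, 'y': 14, 'z': 50, 'total': 110}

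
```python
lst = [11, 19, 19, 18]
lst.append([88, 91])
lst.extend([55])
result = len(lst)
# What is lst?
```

After line 1: lst = [11, 19, 19, 18]
After line 2 (append adds [88, 91] as single element): lst = [11, 19, 19, 18, [88, 91]]
After line 3 (extend unpacks [55], adds 55): lst = [11, 19, 19, 18, [88, 91], 55]
After line 4: result = len(lst) = 6

[11, 19, 19, 18, [88, 91], 55]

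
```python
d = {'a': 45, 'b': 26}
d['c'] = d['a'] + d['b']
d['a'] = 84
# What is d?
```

After line 1: d = {'a': 45, 'b': 26}
After line 2 (d['c'] = 45 + 26): d = {'a': 45, 'b': 26, 'c': 71}
After line 3: d = {'a': 84, 'b': 26, 'c': 71}

{'a': 84, 'b': 26, 'c': 71}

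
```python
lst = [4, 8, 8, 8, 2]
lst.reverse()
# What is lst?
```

[2, 8, 8, 8, 4]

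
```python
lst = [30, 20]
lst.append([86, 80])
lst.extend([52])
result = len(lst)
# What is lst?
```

After line 1: lst = [30, 20]
After line 2 (append adds [86, 80] as single element): lst = [30, 20, [86, 80]]
After line 3 (extend unpacks [52], adds 52): lst = [30, 20, [86, 80], 52]
After line 4: result = len(lst) = 4

[30, 20, [86, 80], 52]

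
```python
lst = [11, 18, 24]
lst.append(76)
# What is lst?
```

[11, 18, 24, 76]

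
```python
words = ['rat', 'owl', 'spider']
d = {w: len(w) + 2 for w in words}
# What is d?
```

{'rat': 5, 'owl': 5, 'spider': 8}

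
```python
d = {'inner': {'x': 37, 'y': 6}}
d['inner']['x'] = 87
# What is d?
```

After line 1: d = {'inner': {'x': 37, 'y': 6}}
After line 2 (inner x overwritten): d = {'inner': {'x': 87, 'y': 6}}

{'inner': {'x': 87, 'y': 6}}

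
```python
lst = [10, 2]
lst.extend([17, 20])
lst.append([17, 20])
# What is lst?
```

After line 1: lst = [10, 2]
After line 2 (extend unpacks [17, 20]): lst = [10, 2, 17, 20]
After line 3 (append adds [17, 20] as single element): lst = [10, 2, 17, 20, [17, 20]]

[10, 2, 17, 20, [17, 20]]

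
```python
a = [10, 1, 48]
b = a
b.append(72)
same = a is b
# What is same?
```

After line 1: a = [10, 1, 48]
After line 2 (b = a is an alias, same object): a = [10, 1, 48], b = [10, 1, 48]
After line 3 (b.append mutates the shared list): a = [10, 1, 48, 72], b = [10, 1, 48, 72]
After line 4 (same = a is b; same object -> True): same = True

True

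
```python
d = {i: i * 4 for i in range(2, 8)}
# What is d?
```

{2: 8, 3: 12, 4: 16, 5: 20, 6: 24, 7: 28}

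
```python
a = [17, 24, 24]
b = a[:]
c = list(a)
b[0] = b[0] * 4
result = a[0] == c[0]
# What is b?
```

After line 1: a = [17, 24, 24]
After line 2 (b = a[:], copy): a = [17, 24, 24], b = [17, 24, 24]
After line 3 (c = list(a) is a copy, new object): c = [17, 24, 24]
After line 4 (b[0] = 17 * 4 = 68; only b mutates (copy)): a = [17, 24, 24], b = [68, 24, 24], c = [17, 24, 24]
After line 5 (a[0] = 17, c[0] = 17; result = True)

[68, 24, 24]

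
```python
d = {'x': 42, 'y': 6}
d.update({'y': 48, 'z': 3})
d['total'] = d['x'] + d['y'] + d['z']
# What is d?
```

After line 1: d = {'x': 42, 'y': 6}
After line 2 (y overwritten, z added): d = {'x': 42, 'y': 48, 'z': 3}
After line 3 (total = 42 + 48 + 3 = 93): d = {'x': 42, 'y': 48, 'z': 3, 'total': 93}

{'x': 42, 'y': 48, 'z': 3, 'total': 93}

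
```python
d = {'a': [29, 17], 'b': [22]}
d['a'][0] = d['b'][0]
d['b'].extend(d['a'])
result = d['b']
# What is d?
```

After line 1: d = {'a': [29, 17], 'b': [22]}
After line 2 (a[0] = b[0] = 22): d = {'a': [22, 17], 'b': [22]}
After line 3 (b.extend(a) appends [22, 17]): d = {'a': [22, 17], 'b': [22, 22, 17]}
After line 4: result = d['b'] = [22, 22, 17]

{'a': [22, 17], 'b': [22, 22, 17]}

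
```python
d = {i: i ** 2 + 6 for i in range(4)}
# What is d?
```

{0: 6, 1: 7, 2: 10, 3: 15}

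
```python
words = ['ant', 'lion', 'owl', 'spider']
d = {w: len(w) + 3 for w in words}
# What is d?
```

{'ant': 6, 'lion': 7, 'owl': 6, 'spider': 9}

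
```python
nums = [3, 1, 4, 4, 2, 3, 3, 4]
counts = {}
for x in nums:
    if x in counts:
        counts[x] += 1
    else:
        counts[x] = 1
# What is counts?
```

Initial: counts = {}, nums = [3, 1, 4, 4, 2, 3, 3, 4]
See 3: counts = {3: 1}
See 1: counts = {3: 1, 1: 1}
See 4: counts = {3: 1, 1: 1, 4: 1}
See 4: counts = {3: 1, 1: 1, 4: 2}
See 2: counts = {3: 1, 1: 1, 4: 2, 2: 1}
See 3: counts = {3: 2, 1: 1, 4: 2, 2: 1}
See 3: counts = {3: 3, 1: 1, 4: 2, 2: 1}
See 4: counts = {3: 3, 1: 1, 4: 3, 2: 1}

{3: 3, 1: 1, 4: 3, 2: 1}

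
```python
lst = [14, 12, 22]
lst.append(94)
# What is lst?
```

[14, 12, 22, 94]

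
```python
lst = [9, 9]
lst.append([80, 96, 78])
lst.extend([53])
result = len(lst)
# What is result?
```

After line 1: lst = [9, 9]
After line 2 (append adds [80, 96, 78] as single element): lst = [9, 9, [80, 96, 78]]
After line 3 (extend unpacks [53], adds 53): lst = [9, 9, [80, 96, 78], 53]
After line 4: result = len(lst) = 4

4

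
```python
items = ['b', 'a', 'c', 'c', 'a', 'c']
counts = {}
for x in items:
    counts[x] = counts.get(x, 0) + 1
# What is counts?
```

Initial: counts = {}, items = ['b', 'a', 'c', 'c', 'a', 'c']
See 'b': counts = {'b': 1}
See 'a': counts = {'b': 1, 'a': 1}
See 'c': counts = {'b': 1, 'a': 1, 'c': 1}
See 'c': counts = {'b': 1, 'a': 1, 'c': 2}
See 'a': counts = {'b': 1, 'a': 2, 'c': 2}
See 'c': counts = {'b': 1, 'a': 2, 'c': 3}

{'b': 1, 'a': 2, 'c': 3}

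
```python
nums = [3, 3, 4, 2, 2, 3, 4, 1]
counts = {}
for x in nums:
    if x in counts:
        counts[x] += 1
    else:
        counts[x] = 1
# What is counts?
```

Initial: counts = {}, nums = [3, 3, 4, 2, 2, 3, 4, 1]
See 3: counts = {3: 1}
See 3: counts = {3: 2}
See 4: counts = {3: 2, 4: 1}
See 2: counts = {3: 2, 4: 1, 2: 1}
See 2: counts = {3: 2, 4: 1, 2: 2}
See 3: counts = {3: 3, 4: 1, 2: 2}
See 4: counts = {3: 3, 4: 2, 2: 2}
See 1: counts = {3: 3, 4: 2, 2: 2, 1: 1}

{3: 3, 4: 2, 2: 2, 1: 1}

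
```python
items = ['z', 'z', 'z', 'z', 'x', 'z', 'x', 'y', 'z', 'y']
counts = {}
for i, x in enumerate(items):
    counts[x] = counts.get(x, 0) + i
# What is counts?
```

Initial: counts = {}, items = ['z', 'z', 'z', 'z', 'x', 'z', 'x', 'y', 'z', 'y']
i=0, x='z': counts = {'z': 0}
i=1, x='z': counts = {'z': 1}
i=2, x='z': counts = {'z': 3}
i=3, x='z': counts = {'z': 6}
i=4, x='x': counts = {'z': 6, 'x': 4}
i=5, x='z': counts = {'z': 11, 'x': 4}
i=6, x='x': counts = {'z': 11, 'x': 10}
i=7, x='y': counts = {'z': 11, 'x': 10, 'y': 7}
i=8, x='z': counts = {'z': 19, 'x': 10, 'y': 7}
i=9, x='y': counts = {'z': 19, 'x': 10, 'y': 16}

{'z': 19, 'x': 10, 'y': 16}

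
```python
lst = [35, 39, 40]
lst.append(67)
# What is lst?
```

[35, 39, 40, 67]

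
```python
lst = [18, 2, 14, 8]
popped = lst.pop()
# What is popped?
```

8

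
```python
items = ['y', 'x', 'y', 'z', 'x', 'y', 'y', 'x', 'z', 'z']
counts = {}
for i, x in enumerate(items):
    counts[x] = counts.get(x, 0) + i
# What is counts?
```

Initial: counts = {}, items = ['y', 'x', 'y', 'z', 'x', 'y', 'y', 'x', 'z', 'z']
i=0, x='y': counts = {'y': 0}
i=1, x='x': counts = {'y': 0, 'x': 1}
i=2, x='y': counts = {'y': 2, 'x': 1}
i=3, x='z': counts = {'y': 2, 'x': 1, 'z': 3}
i=4, x='x': counts = {'y': 2, 'x': 5, 'z': 3}
i=5, x='y': counts = {'y': 7, 'x': 5, 'z': 3}
i=6, x='y': counts = {'y': 13, 'x': 5, 'z': 3}
i=7, x='x': counts = {'y': 13, 'x': 12, 'z': 3}
i=8, x='z': counts = {'y': 13, 'x': 12, 'z': 11}
i=9, x='z': counts = {'y': 13, 'x': 12, 'z': 20}

{'y': 13, 'x': 12, 'z': 20}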